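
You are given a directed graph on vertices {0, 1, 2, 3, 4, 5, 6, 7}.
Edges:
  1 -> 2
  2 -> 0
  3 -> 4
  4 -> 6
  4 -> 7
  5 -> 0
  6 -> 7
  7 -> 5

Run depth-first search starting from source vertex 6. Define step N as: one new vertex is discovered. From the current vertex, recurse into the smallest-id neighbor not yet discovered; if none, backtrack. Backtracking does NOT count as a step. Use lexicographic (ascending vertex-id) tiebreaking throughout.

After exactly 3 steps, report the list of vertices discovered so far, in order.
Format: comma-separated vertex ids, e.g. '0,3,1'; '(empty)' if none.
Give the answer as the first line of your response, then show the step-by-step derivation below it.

6,7,5

step 1: discover 6; path=6; order=6
step 2: discover 7; path=6>7; order=6,7
step 3: discover 5; path=6>7>5; order=6,7,5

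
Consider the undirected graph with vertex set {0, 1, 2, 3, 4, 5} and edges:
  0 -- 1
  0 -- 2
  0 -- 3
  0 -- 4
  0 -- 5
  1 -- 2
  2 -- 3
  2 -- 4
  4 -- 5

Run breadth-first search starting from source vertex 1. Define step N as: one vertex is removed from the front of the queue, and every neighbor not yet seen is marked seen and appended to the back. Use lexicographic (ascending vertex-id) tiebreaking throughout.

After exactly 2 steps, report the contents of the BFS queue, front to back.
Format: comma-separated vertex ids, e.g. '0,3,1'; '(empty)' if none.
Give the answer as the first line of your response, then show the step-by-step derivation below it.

2,3,4,5

step 1: dequeue 1; queue=[0,2]; order=1
step 2: dequeue 0; queue=[2,3,4,5]; order=1,0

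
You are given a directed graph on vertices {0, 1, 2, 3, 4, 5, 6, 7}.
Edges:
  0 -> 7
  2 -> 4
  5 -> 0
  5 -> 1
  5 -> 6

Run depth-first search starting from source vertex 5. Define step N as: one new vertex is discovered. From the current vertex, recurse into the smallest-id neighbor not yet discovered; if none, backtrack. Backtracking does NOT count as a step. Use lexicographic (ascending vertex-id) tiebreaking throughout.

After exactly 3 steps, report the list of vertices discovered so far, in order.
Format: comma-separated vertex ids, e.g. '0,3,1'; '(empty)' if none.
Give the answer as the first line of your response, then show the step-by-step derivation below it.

5,0,7

step 1: discover 5; path=5; order=5
step 2: discover 0; path=5>0; order=5,0
step 3: discover 7; path=5>0>7; order=5,0,7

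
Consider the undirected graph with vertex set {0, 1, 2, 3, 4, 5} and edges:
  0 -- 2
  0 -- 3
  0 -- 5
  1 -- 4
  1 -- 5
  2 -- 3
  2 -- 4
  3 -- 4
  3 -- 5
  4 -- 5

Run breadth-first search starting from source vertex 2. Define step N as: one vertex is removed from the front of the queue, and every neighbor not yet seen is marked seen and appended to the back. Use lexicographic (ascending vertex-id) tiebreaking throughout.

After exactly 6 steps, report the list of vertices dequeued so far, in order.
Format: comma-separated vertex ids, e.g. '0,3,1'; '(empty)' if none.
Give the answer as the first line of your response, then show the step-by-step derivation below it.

2,0,3,4,5,1

step 1: dequeue 2; queue=[0,3,4]; order=2
step 2: dequeue 0; queue=[3,4,5]; order=2,0
step 3: dequeue 3; queue=[4,5]; order=2,0,3
step 4: dequeue 4; queue=[5,1]; order=2,0,3,4
step 5: dequeue 5; queue=[1]; order=2,0,3,4,5
step 6: dequeue 1; queue=[(empty)]; order=2,0,3,4,5,1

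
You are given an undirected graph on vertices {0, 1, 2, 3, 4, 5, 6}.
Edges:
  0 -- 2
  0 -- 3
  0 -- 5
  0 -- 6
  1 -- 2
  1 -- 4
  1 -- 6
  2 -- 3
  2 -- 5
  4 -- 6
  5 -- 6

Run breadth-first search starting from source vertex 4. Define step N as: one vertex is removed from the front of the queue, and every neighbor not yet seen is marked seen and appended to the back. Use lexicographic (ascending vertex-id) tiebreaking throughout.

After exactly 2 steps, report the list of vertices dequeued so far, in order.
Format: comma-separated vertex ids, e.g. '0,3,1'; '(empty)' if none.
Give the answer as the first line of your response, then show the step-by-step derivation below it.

4,1

step 1: dequeue 4; queue=[1,6]; order=4
step 2: dequeue 1; queue=[6,2]; order=4,1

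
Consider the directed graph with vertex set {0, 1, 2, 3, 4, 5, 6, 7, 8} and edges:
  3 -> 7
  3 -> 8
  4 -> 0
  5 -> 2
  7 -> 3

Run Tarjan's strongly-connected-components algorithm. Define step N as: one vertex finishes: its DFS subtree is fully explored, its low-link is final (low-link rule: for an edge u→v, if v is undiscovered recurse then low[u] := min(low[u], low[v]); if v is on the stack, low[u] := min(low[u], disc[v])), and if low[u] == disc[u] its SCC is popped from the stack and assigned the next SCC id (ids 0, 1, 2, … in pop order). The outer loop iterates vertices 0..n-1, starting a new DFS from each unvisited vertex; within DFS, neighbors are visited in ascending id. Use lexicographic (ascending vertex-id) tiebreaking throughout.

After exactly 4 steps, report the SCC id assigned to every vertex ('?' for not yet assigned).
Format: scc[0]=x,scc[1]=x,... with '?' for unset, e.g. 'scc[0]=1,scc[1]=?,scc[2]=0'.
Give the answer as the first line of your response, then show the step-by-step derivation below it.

scc[0]=0,scc[1]=1,scc[2]=2,scc[3]=?,scc[4]=?,scc[5]=?,scc[6]=?,scc[7]=?,scc[8]=?

step 1: low=(low[0]=0,low[1]=?,low[2]=?,low[3]=?,low[4]=?,low[5]=?,low[6]=?,low[7]=?,low[8]=?); scc=(scc[0]=0,scc[1]=?,scc[2]=?,scc[3]=?,scc[4]=?,scc[5]=?,scc[6]=?,scc[7]=?,scc[8]=?)
step 2: low=(low[0]=0,low[1]=1,low[2]=?,low[3]=?,low[4]=?,low[5]=?,low[6]=?,low[7]=?,low[8]=?); scc=(scc[0]=0,scc[1]=1,scc[2]=?,scc[3]=?,scc[4]=?,scc[5]=?,scc[6]=?,scc[7]=?,scc[8]=?)
step 3: low=(low[0]=0,low[1]=1,low[2]=2,low[3]=?,low[4]=?,low[5]=?,low[6]=?,low[7]=?,low[8]=?); scc=(scc[0]=0,scc[1]=1,scc[2]=2,scc[3]=?,scc[4]=?,scc[5]=?,scc[6]=?,scc[7]=?,scc[8]=?)
step 4: low=(low[0]=0,low[1]=1,low[2]=2,low[3]=3,low[4]=?,low[5]=?,low[6]=?,low[7]=3,low[8]=?); scc=(scc[0]=0,scc[1]=1,scc[2]=2,scc[3]=?,scc[4]=?,scc[5]=?,scc[6]=?,scc[7]=?,scc[8]=?)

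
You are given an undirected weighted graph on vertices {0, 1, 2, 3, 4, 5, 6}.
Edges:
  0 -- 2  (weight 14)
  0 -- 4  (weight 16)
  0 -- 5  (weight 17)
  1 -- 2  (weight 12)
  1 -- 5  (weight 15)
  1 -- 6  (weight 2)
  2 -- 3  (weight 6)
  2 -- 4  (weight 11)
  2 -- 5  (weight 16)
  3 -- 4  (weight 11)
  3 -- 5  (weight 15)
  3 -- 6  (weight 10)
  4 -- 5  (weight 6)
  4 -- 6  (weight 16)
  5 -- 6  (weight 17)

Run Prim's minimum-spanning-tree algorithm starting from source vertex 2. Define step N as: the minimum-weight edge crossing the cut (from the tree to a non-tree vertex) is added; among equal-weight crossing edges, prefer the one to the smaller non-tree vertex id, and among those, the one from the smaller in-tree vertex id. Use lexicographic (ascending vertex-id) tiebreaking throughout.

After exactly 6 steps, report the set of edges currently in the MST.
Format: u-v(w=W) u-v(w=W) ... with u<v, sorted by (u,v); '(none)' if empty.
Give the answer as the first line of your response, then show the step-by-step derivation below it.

0-2(w=14) 1-6(w=2) 2-3(w=6) 2-4(w=11) 3-6(w=10) 4-5(w=6)

step 1: add edge 2-3 (w=6); MST = {2-3(w=6)}
step 2: add edge 3-6 (w=10); MST = {2-3(w=6) 3-6(w=10)}
step 3: add edge 1-6 (w=2); MST = {1-6(w=2) 2-3(w=6) 3-6(w=10)}
step 4: add edge 2-4 (w=11); MST = {1-6(w=2) 2-3(w=6) 2-4(w=11) 3-6(w=10)}
step 5: add edge 4-5 (w=6); MST = {1-6(w=2) 2-3(w=6) 2-4(w=11) 3-6(w=10) 4-5(w=6)}
step 6: add edge 0-2 (w=14); MST = {0-2(w=14) 1-6(w=2) 2-3(w=6) 2-4(w=11) 3-6(w=10) 4-5(w=6)}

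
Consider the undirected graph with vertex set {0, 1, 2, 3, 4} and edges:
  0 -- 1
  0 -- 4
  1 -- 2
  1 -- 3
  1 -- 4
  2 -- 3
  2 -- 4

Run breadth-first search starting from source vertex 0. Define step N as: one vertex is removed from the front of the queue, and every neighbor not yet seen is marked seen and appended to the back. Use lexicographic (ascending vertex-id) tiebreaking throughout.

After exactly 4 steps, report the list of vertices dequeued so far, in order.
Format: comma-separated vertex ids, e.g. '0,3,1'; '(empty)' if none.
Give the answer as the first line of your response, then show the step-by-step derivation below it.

0,1,4,2

step 1: dequeue 0; queue=[1,4]; order=0
step 2: dequeue 1; queue=[4,2,3]; order=0,1
step 3: dequeue 4; queue=[2,3]; order=0,1,4
step 4: dequeue 2; queue=[3]; order=0,1,4,2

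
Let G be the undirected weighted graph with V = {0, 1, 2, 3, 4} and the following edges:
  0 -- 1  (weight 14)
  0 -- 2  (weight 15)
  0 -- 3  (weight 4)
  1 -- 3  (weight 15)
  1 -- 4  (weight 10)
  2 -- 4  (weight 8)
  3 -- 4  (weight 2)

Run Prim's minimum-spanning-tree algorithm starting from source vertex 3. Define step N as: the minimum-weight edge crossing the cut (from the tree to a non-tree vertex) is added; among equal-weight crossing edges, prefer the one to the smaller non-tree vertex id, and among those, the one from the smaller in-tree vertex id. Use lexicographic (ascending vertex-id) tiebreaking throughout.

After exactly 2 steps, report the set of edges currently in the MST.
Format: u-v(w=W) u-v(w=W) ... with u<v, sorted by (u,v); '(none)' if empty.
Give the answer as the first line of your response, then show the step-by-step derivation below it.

0-3(w=4) 3-4(w=2)

step 1: add edge 3-4 (w=2); MST = {3-4(w=2)}
step 2: add edge 0-3 (w=4); MST = {0-3(w=4) 3-4(w=2)}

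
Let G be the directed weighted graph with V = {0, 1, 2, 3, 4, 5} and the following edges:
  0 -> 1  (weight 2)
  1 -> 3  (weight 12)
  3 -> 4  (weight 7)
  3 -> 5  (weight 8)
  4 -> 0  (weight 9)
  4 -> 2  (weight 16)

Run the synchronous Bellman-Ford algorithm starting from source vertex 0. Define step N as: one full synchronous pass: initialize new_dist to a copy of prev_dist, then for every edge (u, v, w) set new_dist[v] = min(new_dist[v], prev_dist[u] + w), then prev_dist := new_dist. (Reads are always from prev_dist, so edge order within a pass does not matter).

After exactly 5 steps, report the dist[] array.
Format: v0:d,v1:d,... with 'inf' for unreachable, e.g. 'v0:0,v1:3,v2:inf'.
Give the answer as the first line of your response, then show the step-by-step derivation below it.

v0:0,v1:2,v2:37,v3:14,v4:21,v5:22

step 1: dist = v0:0,v1:2,v2:inf,v3:inf,v4:inf,v5:inf
step 2: dist = v0:0,v1:2,v2:inf,v3:14,v4:inf,v5:inf
step 3: dist = v0:0,v1:2,v2:inf,v3:14,v4:21,v5:22
step 4: dist = v0:0,v1:2,v2:37,v3:14,v4:21,v5:22
step 5: dist = v0:0,v1:2,v2:37,v3:14,v4:21,v5:22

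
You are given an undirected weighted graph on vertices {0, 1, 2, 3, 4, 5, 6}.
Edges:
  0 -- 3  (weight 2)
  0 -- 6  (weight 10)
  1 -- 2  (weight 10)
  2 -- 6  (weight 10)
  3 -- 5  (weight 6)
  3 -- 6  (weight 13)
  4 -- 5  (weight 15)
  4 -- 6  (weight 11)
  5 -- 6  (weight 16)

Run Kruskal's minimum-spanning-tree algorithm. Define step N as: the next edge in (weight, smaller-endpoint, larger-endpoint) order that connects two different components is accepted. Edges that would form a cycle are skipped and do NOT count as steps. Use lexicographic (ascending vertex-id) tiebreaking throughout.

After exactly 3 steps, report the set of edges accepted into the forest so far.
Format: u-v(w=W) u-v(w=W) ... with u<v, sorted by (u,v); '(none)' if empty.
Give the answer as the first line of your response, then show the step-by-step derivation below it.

0-3(w=2) 0-6(w=10) 3-5(w=6)

step 1: add edge 0-3 (w=2); MST = {0-3(w=2)}
step 2: add edge 3-5 (w=6); MST = {0-3(w=2) 3-5(w=6)}
step 3: add edge 0-6 (w=10); MST = {0-3(w=2) 0-6(w=10) 3-5(w=6)}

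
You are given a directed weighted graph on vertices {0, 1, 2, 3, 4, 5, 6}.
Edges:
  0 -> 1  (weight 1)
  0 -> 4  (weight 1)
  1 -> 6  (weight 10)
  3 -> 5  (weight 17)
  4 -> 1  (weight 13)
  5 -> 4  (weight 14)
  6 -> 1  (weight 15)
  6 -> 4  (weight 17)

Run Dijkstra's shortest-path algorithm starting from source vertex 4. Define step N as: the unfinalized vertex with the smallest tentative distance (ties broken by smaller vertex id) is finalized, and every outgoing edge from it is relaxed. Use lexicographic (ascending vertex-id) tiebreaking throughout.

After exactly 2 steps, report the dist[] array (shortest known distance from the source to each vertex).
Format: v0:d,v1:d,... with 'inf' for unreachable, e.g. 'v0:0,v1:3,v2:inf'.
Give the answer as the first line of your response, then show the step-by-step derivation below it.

v0:inf,v1:13,v2:inf,v3:inf,v4:0,v5:inf,v6:23

step 1: dist = v0:inf,v1:13,v2:inf,v3:inf,v4:0,v5:inf,v6:inf
step 2: dist = v0:inf,v1:13,v2:inf,v3:inf,v4:0,v5:inf,v6:23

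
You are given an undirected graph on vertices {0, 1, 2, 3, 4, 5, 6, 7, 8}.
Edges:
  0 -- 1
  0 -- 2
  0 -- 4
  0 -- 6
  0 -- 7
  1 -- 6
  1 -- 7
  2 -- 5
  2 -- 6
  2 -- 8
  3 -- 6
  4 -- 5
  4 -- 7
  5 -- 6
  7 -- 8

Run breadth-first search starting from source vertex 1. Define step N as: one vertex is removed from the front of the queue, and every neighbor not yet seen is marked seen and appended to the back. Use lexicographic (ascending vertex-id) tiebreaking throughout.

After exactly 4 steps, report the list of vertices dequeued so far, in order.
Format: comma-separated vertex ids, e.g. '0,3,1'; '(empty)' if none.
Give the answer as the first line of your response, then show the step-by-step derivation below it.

1,0,6,7

step 1: dequeue 1; queue=[0,6,7]; order=1
step 2: dequeue 0; queue=[6,7,2,4]; order=1,0
step 3: dequeue 6; queue=[7,2,4,3,5]; order=1,0,6
step 4: dequeue 7; queue=[2,4,3,5,8]; order=1,0,6,7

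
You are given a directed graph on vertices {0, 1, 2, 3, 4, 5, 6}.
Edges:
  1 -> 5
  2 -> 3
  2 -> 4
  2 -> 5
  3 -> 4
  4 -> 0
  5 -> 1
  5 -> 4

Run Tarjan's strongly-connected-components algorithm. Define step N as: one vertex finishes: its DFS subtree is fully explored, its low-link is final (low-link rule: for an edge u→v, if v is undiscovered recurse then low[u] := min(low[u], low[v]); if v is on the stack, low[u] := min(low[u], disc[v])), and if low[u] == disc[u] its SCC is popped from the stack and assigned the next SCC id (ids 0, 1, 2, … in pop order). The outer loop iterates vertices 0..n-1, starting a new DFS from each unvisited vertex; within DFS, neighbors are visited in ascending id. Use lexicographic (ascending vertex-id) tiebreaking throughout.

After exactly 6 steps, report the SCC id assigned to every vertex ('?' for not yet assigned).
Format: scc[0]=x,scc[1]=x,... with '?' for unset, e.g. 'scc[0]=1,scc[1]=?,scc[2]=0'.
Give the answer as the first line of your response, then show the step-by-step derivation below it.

scc[0]=0,scc[1]=2,scc[2]=4,scc[3]=3,scc[4]=1,scc[5]=2,scc[6]=?

step 1: low=(low[0]=0,low[1]=?,low[2]=?,low[3]=?,low[4]=?,low[5]=?,low[6]=?); scc=(scc[0]=0,scc[1]=?,scc[2]=?,scc[3]=?,scc[4]=?,scc[5]=?,scc[6]=?)
step 2: low=(low[0]=0,low[1]=1,low[2]=?,low[3]=?,low[4]=3,low[5]=1,low[6]=?); scc=(scc[0]=0,scc[1]=?,scc[2]=?,scc[3]=?,scc[4]=1,scc[5]=?,scc[6]=?)
step 3: low=(low[0]=0,low[1]=1,low[2]=?,low[3]=?,low[4]=3,low[5]=1,low[6]=?); scc=(scc[0]=0,scc[1]=?,scc[2]=?,scc[3]=?,scc[4]=1,scc[5]=?,scc[6]=?)
step 4: low=(low[0]=0,low[1]=1,low[2]=?,low[3]=?,low[4]=3,low[5]=1,low[6]=?); scc=(scc[0]=0,scc[1]=2,scc[2]=?,scc[3]=?,scc[4]=1,scc[5]=2,scc[6]=?)
step 5: low=(low[0]=0,low[1]=1,low[2]=4,low[3]=5,low[4]=3,low[5]=1,low[6]=?); scc=(scc[0]=0,scc[1]=2,scc[2]=?,scc[3]=3,scc[4]=1,scc[5]=2,scc[6]=?)
step 6: low=(low[0]=0,low[1]=1,low[2]=4,low[3]=5,low[4]=3,low[5]=1,low[6]=?); scc=(scc[0]=0,scc[1]=2,scc[2]=4,scc[3]=3,scc[4]=1,scc[5]=2,scc[6]=?)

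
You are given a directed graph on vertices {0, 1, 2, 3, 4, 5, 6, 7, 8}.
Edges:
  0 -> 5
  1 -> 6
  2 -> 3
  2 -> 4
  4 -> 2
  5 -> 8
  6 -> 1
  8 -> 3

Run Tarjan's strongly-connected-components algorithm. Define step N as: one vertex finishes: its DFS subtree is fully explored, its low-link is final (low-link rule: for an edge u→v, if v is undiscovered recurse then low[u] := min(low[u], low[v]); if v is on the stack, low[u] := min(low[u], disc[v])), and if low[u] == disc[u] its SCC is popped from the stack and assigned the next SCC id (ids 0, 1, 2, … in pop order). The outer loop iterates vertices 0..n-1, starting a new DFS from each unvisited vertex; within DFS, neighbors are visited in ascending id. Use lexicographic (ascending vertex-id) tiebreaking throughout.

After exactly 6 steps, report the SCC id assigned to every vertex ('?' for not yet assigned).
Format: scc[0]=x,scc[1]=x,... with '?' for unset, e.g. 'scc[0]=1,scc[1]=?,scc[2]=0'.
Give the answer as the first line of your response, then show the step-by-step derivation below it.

scc[0]=3,scc[1]=4,scc[2]=?,scc[3]=0,scc[4]=?,scc[5]=2,scc[6]=4,scc[7]=?,scc[8]=1

step 1: low=(low[0]=0,low[1]=?,low[2]=?,low[3]=3,low[4]=?,low[5]=1,low[6]=?,low[7]=?,low[8]=2); scc=(scc[0]=?,scc[1]=?,scc[2]=?,scc[3]=0,scc[4]=?,scc[5]=?,scc[6]=?,scc[7]=?,scc[8]=?)
step 2: low=(low[0]=0,low[1]=?,low[2]=?,low[3]=3,low[4]=?,low[5]=1,low[6]=?,low[7]=?,low[8]=2); scc=(scc[0]=?,scc[1]=?,scc[2]=?,scc[3]=0,scc[4]=?,scc[5]=?,scc[6]=?,scc[7]=?,scc[8]=1)
step 3: low=(low[0]=0,low[1]=?,low[2]=?,low[3]=3,low[4]=?,low[5]=1,low[6]=?,low[7]=?,low[8]=2); scc=(scc[0]=?,scc[1]=?,scc[2]=?,scc[3]=0,scc[4]=?,scc[5]=2,scc[6]=?,scc[7]=?,scc[8]=1)
step 4: low=(low[0]=0,low[1]=?,low[2]=?,low[3]=3,low[4]=?,low[5]=1,low[6]=?,low[7]=?,low[8]=2); scc=(scc[0]=3,scc[1]=?,scc[2]=?,scc[3]=0,scc[4]=?,scc[5]=2,scc[6]=?,scc[7]=?,scc[8]=1)
step 5: low=(low[0]=0,low[1]=4,low[2]=?,low[3]=3,low[4]=?,low[5]=1,low[6]=4,low[7]=?,low[8]=2); scc=(scc[0]=3,scc[1]=?,scc[2]=?,scc[3]=0,scc[4]=?,scc[5]=2,scc[6]=?,scc[7]=?,scc[8]=1)
step 6: low=(low[0]=0,low[1]=4,low[2]=?,low[3]=3,low[4]=?,low[5]=1,low[6]=4,low[7]=?,low[8]=2); scc=(scc[0]=3,scc[1]=4,scc[2]=?,scc[3]=0,scc[4]=?,scc[5]=2,scc[6]=4,scc[7]=?,scc[8]=1)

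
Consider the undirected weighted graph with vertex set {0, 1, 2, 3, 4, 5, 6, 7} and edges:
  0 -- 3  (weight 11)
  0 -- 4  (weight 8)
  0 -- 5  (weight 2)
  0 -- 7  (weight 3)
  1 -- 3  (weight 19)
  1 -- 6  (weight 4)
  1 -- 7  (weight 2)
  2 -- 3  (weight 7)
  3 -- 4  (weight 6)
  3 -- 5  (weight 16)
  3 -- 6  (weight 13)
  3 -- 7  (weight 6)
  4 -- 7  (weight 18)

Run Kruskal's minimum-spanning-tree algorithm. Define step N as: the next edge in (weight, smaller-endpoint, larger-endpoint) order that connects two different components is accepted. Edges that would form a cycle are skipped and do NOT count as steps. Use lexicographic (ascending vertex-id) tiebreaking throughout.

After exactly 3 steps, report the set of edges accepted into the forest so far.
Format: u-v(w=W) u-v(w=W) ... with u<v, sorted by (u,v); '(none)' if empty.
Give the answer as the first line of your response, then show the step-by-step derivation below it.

0-5(w=2) 0-7(w=3) 1-7(w=2)

step 1: add edge 0-5 (w=2); MST = {0-5(w=2)}
step 2: add edge 1-7 (w=2); MST = {0-5(w=2) 1-7(w=2)}
step 3: add edge 0-7 (w=3); MST = {0-5(w=2) 0-7(w=3) 1-7(w=2)}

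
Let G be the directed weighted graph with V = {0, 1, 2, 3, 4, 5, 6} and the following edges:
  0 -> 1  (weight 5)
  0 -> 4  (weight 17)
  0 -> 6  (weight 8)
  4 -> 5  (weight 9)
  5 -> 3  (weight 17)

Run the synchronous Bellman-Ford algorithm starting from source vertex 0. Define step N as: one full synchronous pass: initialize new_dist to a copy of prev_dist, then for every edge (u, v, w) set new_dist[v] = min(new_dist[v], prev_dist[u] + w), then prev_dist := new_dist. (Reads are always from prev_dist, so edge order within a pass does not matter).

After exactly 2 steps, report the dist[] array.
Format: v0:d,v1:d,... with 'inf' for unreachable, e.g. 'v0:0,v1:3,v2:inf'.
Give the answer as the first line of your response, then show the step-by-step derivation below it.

v0:0,v1:5,v2:inf,v3:inf,v4:17,v5:26,v6:8

step 1: dist = v0:0,v1:5,v2:inf,v3:inf,v4:17,v5:inf,v6:8
step 2: dist = v0:0,v1:5,v2:inf,v3:inf,v4:17,v5:26,v6:8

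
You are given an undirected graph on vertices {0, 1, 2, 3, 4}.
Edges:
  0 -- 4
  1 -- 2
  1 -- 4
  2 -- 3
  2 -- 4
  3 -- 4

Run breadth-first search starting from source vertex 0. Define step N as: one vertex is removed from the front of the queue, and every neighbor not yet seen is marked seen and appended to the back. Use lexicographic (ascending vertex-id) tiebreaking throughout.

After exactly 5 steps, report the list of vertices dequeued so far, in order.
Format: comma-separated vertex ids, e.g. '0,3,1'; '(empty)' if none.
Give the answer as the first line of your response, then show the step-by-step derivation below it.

0,4,1,2,3

step 1: dequeue 0; queue=[4]; order=0
step 2: dequeue 4; queue=[1,2,3]; order=0,4
step 3: dequeue 1; queue=[2,3]; order=0,4,1
step 4: dequeue 2; queue=[3]; order=0,4,1,2
step 5: dequeue 3; queue=[(empty)]; order=0,4,1,2,3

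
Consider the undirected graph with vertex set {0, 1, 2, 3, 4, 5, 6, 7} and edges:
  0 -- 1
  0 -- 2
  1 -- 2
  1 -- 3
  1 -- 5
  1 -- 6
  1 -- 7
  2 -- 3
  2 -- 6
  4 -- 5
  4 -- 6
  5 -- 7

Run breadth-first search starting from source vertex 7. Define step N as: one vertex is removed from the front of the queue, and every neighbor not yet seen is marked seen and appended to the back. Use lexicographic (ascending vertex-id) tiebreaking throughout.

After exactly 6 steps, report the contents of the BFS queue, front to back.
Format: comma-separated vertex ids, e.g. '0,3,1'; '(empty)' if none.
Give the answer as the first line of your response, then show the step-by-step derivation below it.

6,4

step 1: dequeue 7; queue=[1,5]; order=7
step 2: dequeue 1; queue=[5,0,2,3,6]; order=7,1
step 3: dequeue 5; queue=[0,2,3,6,4]; order=7,1,5
step 4: dequeue 0; queue=[2,3,6,4]; order=7,1,5,0
step 5: dequeue 2; queue=[3,6,4]; order=7,1,5,0,2
step 6: dequeue 3; queue=[6,4]; order=7,1,5,0,2,3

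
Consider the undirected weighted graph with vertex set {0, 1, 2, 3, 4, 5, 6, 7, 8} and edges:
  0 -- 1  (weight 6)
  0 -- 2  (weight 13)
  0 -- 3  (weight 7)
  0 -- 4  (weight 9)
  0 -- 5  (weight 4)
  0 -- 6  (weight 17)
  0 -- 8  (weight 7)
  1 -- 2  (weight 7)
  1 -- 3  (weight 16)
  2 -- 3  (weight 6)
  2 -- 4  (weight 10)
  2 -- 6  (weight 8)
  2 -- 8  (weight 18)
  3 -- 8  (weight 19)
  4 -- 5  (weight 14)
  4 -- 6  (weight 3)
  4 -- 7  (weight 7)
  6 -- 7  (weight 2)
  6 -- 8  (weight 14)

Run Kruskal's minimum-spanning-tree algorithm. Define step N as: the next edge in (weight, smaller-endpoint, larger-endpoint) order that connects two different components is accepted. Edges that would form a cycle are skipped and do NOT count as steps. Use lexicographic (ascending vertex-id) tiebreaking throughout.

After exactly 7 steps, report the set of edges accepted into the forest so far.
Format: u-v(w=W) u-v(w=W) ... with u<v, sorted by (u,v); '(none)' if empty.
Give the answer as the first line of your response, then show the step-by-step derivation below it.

0-1(w=6) 0-3(w=7) 0-5(w=4) 0-8(w=7) 2-3(w=6) 4-6(w=3) 6-7(w=2)

step 1: add edge 6-7 (w=2); MST = {6-7(w=2)}
step 2: add edge 4-6 (w=3); MST = {4-6(w=3) 6-7(w=2)}
step 3: add edge 0-5 (w=4); MST = {0-5(w=4) 4-6(w=3) 6-7(w=2)}
step 4: add edge 0-1 (w=6); MST = {0-1(w=6) 0-5(w=4) 4-6(w=3) 6-7(w=2)}
step 5: add edge 2-3 (w=6); MST = {0-1(w=6) 0-5(w=4) 2-3(w=6) 4-6(w=3) 6-7(w=2)}
step 6: add edge 0-3 (w=7); MST = {0-1(w=6) 0-3(w=7) 0-5(w=4) 2-3(w=6) 4-6(w=3) 6-7(w=2)}
step 7: add edge 0-8 (w=7); MST = {0-1(w=6) 0-3(w=7) 0-5(w=4) 0-8(w=7) 2-3(w=6) 4-6(w=3) 6-7(w=2)}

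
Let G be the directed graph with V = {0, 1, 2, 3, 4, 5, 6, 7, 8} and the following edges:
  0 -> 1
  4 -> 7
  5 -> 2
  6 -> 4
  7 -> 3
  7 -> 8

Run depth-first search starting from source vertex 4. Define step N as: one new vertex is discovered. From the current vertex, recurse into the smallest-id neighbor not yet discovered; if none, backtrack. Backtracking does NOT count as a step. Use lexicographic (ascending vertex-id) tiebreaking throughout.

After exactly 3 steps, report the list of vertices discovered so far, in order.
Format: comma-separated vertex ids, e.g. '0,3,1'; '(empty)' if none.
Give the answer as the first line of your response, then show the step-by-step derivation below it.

4,7,3

step 1: discover 4; path=4; order=4
step 2: discover 7; path=4>7; order=4,7
step 3: discover 3; path=4>7>3; order=4,7,3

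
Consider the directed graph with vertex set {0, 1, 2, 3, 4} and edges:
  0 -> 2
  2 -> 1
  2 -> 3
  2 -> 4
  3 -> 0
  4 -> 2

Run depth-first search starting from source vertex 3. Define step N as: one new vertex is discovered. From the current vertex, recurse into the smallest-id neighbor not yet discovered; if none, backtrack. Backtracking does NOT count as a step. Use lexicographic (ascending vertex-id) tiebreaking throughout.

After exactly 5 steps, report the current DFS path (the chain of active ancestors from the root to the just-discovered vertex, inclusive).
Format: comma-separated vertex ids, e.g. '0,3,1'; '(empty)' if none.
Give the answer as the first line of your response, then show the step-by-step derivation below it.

3,0,2,4

step 1: discover 3; path=3; order=3
step 2: discover 0; path=3>0; order=3,0
step 3: discover 2; path=3>0>2; order=3,0,2
step 4: discover 1; path=3>0>2>1; order=3,0,2,1
step 5: discover 4; path=3>0>2>4; order=3,0,2,1,4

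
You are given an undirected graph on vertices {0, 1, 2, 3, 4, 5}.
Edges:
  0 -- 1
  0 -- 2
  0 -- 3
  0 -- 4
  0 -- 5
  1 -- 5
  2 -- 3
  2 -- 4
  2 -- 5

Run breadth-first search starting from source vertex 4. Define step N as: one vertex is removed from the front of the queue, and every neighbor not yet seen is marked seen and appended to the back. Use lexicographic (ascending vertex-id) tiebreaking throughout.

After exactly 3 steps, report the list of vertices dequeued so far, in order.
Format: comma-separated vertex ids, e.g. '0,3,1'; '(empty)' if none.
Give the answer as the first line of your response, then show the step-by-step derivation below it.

4,0,2

step 1: dequeue 4; queue=[0,2]; order=4
step 2: dequeue 0; queue=[2,1,3,5]; order=4,0
step 3: dequeue 2; queue=[1,3,5]; order=4,0,2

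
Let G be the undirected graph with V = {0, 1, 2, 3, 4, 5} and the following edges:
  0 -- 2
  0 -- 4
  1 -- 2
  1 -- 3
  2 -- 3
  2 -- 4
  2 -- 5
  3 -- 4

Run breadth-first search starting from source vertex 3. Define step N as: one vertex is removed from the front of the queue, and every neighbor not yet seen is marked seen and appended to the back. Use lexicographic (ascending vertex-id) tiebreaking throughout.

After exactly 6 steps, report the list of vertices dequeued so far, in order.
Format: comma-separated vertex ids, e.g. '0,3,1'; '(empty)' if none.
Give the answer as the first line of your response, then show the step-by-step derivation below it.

3,1,2,4,0,5

step 1: dequeue 3; queue=[1,2,4]; order=3
step 2: dequeue 1; queue=[2,4]; order=3,1
step 3: dequeue 2; queue=[4,0,5]; order=3,1,2
step 4: dequeue 4; queue=[0,5]; order=3,1,2,4
step 5: dequeue 0; queue=[5]; order=3,1,2,4,0
step 6: dequeue 5; queue=[(empty)]; order=3,1,2,4,0,5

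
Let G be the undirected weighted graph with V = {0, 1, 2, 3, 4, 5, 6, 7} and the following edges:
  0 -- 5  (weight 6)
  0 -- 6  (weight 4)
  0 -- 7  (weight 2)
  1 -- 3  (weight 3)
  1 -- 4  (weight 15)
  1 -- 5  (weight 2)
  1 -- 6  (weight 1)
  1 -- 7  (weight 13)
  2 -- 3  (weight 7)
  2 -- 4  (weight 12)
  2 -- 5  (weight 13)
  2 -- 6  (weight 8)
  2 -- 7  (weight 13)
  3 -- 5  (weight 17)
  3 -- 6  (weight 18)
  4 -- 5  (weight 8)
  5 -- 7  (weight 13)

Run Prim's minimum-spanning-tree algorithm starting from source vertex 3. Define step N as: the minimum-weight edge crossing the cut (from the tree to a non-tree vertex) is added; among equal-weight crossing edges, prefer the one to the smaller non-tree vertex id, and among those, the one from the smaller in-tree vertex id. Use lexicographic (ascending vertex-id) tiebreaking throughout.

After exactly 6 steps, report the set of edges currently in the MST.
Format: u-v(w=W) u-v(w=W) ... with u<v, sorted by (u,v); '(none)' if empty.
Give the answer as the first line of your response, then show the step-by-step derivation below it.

0-6(w=4) 0-7(w=2) 1-3(w=3) 1-5(w=2) 1-6(w=1) 2-3(w=7)

step 1: add edge 1-3 (w=3); MST = {1-3(w=3)}
step 2: add edge 1-6 (w=1); MST = {1-3(w=3) 1-6(w=1)}
step 3: add edge 1-5 (w=2); MST = {1-3(w=3) 1-5(w=2) 1-6(w=1)}
step 4: add edge 0-6 (w=4); MST = {0-6(w=4) 1-3(w=3) 1-5(w=2) 1-6(w=1)}
step 5: add edge 0-7 (w=2); MST = {0-6(w=4) 0-7(w=2) 1-3(w=3) 1-5(w=2) 1-6(w=1)}
step 6: add edge 2-3 (w=7); MST = {0-6(w=4) 0-7(w=2) 1-3(w=3) 1-5(w=2) 1-6(w=1) 2-3(w=7)}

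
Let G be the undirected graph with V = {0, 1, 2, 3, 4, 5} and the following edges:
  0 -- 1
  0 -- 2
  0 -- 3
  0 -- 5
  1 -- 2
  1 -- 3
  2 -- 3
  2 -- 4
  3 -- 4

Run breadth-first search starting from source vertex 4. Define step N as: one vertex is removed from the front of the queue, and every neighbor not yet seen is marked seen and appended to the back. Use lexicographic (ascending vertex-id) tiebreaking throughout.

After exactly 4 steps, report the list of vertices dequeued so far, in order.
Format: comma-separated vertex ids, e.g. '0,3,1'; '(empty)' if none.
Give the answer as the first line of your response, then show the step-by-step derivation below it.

4,2,3,0

step 1: dequeue 4; queue=[2,3]; order=4
step 2: dequeue 2; queue=[3,0,1]; order=4,2
step 3: dequeue 3; queue=[0,1]; order=4,2,3
step 4: dequeue 0; queue=[1,5]; order=4,2,3,0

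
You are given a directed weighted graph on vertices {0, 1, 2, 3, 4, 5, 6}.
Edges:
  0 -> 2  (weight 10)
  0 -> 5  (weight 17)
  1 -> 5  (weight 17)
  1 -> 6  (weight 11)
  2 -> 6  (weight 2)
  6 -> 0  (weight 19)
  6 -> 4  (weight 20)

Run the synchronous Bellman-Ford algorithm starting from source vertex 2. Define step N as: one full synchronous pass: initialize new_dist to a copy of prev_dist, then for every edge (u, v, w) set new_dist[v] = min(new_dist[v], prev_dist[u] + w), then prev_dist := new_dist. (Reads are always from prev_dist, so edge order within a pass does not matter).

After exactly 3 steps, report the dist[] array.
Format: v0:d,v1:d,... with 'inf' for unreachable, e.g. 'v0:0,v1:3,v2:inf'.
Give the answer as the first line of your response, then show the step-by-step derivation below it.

v0:21,v1:inf,v2:0,v3:inf,v4:22,v5:38,v6:2

step 1: dist = v0:inf,v1:inf,v2:0,v3:inf,v4:inf,v5:inf,v6:2
step 2: dist = v0:21,v1:inf,v2:0,v3:inf,v4:22,v5:inf,v6:2
step 3: dist = v0:21,v1:inf,v2:0,v3:inf,v4:22,v5:38,v6:2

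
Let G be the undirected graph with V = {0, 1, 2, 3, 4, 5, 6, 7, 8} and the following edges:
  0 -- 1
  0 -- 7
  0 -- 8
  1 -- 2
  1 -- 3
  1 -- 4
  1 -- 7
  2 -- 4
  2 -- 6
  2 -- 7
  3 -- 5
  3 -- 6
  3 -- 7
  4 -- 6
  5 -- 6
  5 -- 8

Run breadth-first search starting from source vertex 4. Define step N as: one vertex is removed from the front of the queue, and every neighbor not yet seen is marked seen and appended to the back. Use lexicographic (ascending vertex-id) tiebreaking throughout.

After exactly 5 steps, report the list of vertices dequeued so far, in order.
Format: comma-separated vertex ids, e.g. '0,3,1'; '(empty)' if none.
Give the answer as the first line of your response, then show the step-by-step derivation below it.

4,1,2,6,0

step 1: dequeue 4; queue=[1,2,6]; order=4
step 2: dequeue 1; queue=[2,6,0,3,7]; order=4,1
step 3: dequeue 2; queue=[6,0,3,7]; order=4,1,2
step 4: dequeue 6; queue=[0,3,7,5]; order=4,1,2,6
step 5: dequeue 0; queue=[3,7,5,8]; order=4,1,2,6,0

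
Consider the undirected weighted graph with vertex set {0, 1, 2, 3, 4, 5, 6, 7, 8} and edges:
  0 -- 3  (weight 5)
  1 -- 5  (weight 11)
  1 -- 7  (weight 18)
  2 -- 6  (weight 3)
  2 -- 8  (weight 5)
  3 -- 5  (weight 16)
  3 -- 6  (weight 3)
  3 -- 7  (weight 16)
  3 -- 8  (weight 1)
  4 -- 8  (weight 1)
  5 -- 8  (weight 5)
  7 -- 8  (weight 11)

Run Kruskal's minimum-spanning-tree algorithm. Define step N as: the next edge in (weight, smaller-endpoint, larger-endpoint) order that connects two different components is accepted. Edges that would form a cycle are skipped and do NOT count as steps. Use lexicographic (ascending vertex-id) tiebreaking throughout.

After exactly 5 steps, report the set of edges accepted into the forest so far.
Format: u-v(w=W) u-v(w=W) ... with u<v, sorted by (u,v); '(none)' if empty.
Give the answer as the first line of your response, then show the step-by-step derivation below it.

0-3(w=5) 2-6(w=3) 3-6(w=3) 3-8(w=1) 4-8(w=1)

step 1: add edge 3-8 (w=1); MST = {3-8(w=1)}
step 2: add edge 4-8 (w=1); MST = {3-8(w=1) 4-8(w=1)}
step 3: add edge 2-6 (w=3); MST = {2-6(w=3) 3-8(w=1) 4-8(w=1)}
step 4: add edge 3-6 (w=3); MST = {2-6(w=3) 3-6(w=3) 3-8(w=1) 4-8(w=1)}
step 5: add edge 0-3 (w=5); MST = {0-3(w=5) 2-6(w=3) 3-6(w=3) 3-8(w=1) 4-8(w=1)}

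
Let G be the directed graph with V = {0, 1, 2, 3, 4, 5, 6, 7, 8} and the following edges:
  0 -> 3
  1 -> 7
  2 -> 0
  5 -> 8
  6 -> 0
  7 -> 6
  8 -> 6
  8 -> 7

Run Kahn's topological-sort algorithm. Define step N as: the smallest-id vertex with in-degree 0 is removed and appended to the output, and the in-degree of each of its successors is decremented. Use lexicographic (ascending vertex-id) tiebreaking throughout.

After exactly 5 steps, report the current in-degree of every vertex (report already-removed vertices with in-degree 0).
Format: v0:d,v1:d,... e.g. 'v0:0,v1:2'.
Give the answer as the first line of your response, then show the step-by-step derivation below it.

v0:1,v1:0,v2:0,v3:1,v4:0,v5:0,v6:1,v7:0,v8:0

step 1: output 1; order=[1]; indeg=(2,0,0,1,0,0,2,1,1)
step 2: output 2; order=[1,2]; indeg=(1,0,0,1,0,0,2,1,1)
step 3: output 4; order=[1,2,4]; indeg=(1,0,0,1,0,0,2,1,1)
step 4: output 5; order=[1,2,4,5]; indeg=(1,0,0,1,0,0,2,1,0)
step 5: output 8; order=[1,2,4,5,8]; indeg=(1,0,0,1,0,0,1,0,0)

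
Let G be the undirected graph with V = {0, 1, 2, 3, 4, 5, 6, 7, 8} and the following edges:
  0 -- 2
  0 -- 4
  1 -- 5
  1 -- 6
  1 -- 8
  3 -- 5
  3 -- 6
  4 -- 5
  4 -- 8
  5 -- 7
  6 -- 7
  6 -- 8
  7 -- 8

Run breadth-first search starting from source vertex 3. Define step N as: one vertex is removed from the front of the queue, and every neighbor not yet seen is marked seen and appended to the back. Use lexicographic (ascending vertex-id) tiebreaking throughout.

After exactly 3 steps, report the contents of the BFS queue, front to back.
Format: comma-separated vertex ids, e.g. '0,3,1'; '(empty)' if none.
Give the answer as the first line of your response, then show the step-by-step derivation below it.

1,4,7,8

step 1: dequeue 3; queue=[5,6]; order=3
step 2: dequeue 5; queue=[6,1,4,7]; order=3,5
step 3: dequeue 6; queue=[1,4,7,8]; order=3,5,6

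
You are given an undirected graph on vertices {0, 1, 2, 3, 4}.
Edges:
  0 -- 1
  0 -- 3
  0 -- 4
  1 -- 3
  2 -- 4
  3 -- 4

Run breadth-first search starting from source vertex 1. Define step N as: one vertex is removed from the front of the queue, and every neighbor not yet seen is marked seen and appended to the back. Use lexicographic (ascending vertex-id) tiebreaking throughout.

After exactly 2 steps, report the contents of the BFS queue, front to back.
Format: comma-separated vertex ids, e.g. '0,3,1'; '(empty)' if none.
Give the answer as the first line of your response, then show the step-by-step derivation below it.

3,4

step 1: dequeue 1; queue=[0,3]; order=1
step 2: dequeue 0; queue=[3,4]; order=1,0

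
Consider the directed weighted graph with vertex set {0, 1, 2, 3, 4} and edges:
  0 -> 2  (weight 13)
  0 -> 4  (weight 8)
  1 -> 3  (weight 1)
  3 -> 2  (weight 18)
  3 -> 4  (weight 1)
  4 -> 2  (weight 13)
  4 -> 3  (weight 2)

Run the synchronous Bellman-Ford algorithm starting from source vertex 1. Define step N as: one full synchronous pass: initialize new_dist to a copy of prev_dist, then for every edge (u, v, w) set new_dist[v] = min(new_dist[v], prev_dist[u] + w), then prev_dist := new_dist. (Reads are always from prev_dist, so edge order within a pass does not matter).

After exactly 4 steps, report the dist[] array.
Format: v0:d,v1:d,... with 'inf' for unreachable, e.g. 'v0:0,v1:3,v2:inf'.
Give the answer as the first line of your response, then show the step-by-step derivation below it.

v0:inf,v1:0,v2:15,v3:1,v4:2

step 1: dist = v0:inf,v1:0,v2:inf,v3:1,v4:inf
step 2: dist = v0:inf,v1:0,v2:19,v3:1,v4:2
step 3: dist = v0:inf,v1:0,v2:15,v3:1,v4:2
step 4: dist = v0:inf,v1:0,v2:15,v3:1,v4:2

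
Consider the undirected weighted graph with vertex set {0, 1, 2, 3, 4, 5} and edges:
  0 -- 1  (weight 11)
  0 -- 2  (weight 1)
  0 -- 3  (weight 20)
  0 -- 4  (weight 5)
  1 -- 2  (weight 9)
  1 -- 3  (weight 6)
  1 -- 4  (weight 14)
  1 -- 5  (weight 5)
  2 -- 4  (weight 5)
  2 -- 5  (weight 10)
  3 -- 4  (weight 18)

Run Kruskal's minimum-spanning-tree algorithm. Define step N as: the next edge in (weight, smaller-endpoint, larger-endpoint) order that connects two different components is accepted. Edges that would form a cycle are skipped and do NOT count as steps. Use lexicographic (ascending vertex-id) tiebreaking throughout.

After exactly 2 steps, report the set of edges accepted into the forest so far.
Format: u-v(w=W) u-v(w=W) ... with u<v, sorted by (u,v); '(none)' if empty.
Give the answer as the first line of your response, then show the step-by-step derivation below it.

0-2(w=1) 0-4(w=5)

step 1: add edge 0-2 (w=1); MST = {0-2(w=1)}
step 2: add edge 0-4 (w=5); MST = {0-2(w=1) 0-4(w=5)}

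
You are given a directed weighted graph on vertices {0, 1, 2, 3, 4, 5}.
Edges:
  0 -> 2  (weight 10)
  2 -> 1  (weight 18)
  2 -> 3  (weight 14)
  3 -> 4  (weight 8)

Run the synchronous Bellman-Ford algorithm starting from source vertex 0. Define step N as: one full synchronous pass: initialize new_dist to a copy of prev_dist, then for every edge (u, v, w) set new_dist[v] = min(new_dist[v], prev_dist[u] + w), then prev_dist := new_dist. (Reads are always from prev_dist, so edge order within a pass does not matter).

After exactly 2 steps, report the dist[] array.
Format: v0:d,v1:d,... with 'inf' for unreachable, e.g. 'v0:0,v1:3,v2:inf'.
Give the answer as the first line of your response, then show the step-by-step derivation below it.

v0:0,v1:28,v2:10,v3:24,v4:inf,v5:inf

step 1: dist = v0:0,v1:inf,v2:10,v3:inf,v4:inf,v5:inf
step 2: dist = v0:0,v1:28,v2:10,v3:24,v4:inf,v5:inf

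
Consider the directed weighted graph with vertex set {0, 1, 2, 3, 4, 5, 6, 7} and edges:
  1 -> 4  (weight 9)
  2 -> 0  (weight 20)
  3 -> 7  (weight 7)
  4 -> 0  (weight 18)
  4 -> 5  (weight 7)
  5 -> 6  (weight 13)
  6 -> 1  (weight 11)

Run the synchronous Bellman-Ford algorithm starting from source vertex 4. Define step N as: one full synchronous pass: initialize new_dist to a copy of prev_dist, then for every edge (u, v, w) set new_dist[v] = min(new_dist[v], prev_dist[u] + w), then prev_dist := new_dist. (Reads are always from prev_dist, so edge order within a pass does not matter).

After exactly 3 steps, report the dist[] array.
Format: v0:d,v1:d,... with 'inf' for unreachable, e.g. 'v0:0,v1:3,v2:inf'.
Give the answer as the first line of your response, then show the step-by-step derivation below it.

v0:18,v1:31,v2:inf,v3:inf,v4:0,v5:7,v6:20,v7:inf

step 1: dist = v0:18,v1:inf,v2:inf,v3:inf,v4:0,v5:7,v6:inf,v7:inf
step 2: dist = v0:18,v1:inf,v2:inf,v3:inf,v4:0,v5:7,v6:20,v7:inf
step 3: dist = v0:18,v1:31,v2:inf,v3:inf,v4:0,v5:7,v6:20,v7:inf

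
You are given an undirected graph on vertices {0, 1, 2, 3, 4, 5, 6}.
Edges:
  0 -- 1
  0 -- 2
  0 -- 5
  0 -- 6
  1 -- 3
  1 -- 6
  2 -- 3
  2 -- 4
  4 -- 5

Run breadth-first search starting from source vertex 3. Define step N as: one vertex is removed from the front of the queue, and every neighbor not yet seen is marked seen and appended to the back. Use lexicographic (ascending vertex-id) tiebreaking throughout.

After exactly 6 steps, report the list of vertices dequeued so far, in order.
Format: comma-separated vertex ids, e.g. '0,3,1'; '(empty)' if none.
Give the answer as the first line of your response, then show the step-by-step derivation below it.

3,1,2,0,6,4

step 1: dequeue 3; queue=[1,2]; order=3
step 2: dequeue 1; queue=[2,0,6]; order=3,1
step 3: dequeue 2; queue=[0,6,4]; order=3,1,2
step 4: dequeue 0; queue=[6,4,5]; order=3,1,2,0
step 5: dequeue 6; queue=[4,5]; order=3,1,2,0,6
step 6: dequeue 4; queue=[5]; order=3,1,2,0,6,4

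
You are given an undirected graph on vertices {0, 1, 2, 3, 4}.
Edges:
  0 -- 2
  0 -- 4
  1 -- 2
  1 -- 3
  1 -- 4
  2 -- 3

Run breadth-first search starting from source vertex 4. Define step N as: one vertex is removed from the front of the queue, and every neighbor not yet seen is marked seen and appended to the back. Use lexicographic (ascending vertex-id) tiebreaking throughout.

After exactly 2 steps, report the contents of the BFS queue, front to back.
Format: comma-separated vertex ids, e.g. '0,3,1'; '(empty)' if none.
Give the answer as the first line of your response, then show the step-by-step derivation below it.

1,2

step 1: dequeue 4; queue=[0,1]; order=4
step 2: dequeue 0; queue=[1,2]; order=4,0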